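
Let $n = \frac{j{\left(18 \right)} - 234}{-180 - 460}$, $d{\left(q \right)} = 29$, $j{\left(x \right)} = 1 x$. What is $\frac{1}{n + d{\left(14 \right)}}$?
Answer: $\frac{80}{2347} \approx 0.034086$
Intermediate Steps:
$j{\left(x \right)} = x$
$n = \frac{27}{80}$ ($n = \frac{18 - 234}{-180 - 460} = - \frac{216}{-640} = \left(-216\right) \left(- \frac{1}{640}\right) = \frac{27}{80} \approx 0.3375$)
$\frac{1}{n + d{\left(14 \right)}} = \frac{1}{\frac{27}{80} + 29} = \frac{1}{\frac{2347}{80}} = \frac{80}{2347}$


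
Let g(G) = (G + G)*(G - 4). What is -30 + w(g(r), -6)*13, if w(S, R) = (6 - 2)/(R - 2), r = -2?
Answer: -73/2 ≈ -36.500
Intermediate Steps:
g(G) = 2*G*(-4 + G) (g(G) = (2*G)*(-4 + G) = 2*G*(-4 + G))
w(S, R) = 4/(-2 + R)
-30 + w(g(r), -6)*13 = -30 + (4/(-2 - 6))*13 = -30 + (4/(-8))*13 = -30 + (4*(-⅛))*13 = -30 - ½*13 = -30 - 13/2 = -73/2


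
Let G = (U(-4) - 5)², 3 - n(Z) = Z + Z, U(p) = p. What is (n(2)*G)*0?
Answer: 0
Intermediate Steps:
n(Z) = 3 - 2*Z (n(Z) = 3 - (Z + Z) = 3 - 2*Z)
G = 81 (G = (-4 - 5)² = (-9)² = 81)
(n(2)*G)*0 = ((3 - 2*2)*81)*0 = ((3 - 4)*81)*0 = -1*81*0 = -81*0 = 0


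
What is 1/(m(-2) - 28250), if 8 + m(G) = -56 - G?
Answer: -1/28312 ≈ -3.5321e-5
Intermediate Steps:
m(G) = -64 - G (m(G) = -8 + (-56 - G) = -64 - G)
1/(m(-2) - 28250) = 1/((-64 - 1*(-2)) - 28250) = 1/((-64 + 2) - 28250) = 1/(-62 - 28250) = 1/(-28312) = -1/28312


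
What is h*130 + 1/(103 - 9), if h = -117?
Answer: -1429739/94 ≈ -15210.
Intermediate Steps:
h*130 + 1/(103 - 9) = -117*130 + 1/(103 - 9) = -15210 + 1/94 = -1429739/94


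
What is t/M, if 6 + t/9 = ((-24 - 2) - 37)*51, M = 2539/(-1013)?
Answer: 29347623/2539 ≈ 11559.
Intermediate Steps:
M = -2539/1013 (M = 2539*(-1/1013) = -2539/1013 ≈ -2.5064)
t = -28971 (t = -54 + 9*(((-24 - 2) - 37)*51) = -54 + 9*((-26 - 37)*51) = -54 + 9*(-63*51) = -54 + 9*(-3213) = -54 - 28917 = -28971)
t/M = -28971/(-2539/1013) = -28971*(-1013/2539) = 29347623/2539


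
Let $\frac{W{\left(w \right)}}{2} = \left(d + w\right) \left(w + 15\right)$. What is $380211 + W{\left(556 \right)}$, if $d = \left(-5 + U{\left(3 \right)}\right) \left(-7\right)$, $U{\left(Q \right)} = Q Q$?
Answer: $983187$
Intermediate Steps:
$U{\left(Q \right)} = Q^{2}$
$d = -28$ ($d = \left(-5 + 3^{2}\right) \left(-7\right) = \left(-5 + 9\right) \left(-7\right) = 4 \left(-7\right) = -28$)
$W{\left(w \right)} = 2 \left(-28 + w\right) \left(15 + w\right)$ ($W{\left(w \right)} = 2 \left(-28 + w\right) \left(w + 15\right) = 2 \left(-28 + w\right) \left(15 + w\right)$)
$380211 + W{\left(556 \right)} = 380211 - \left(15296 - 618272\right) = 380211 - -602976 = 380211 + 602976 = 983187$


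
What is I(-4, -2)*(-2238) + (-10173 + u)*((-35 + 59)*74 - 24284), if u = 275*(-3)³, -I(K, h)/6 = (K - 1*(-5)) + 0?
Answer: 396109212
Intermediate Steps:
I(K, h) = -30 - 6*K (I(K, h) = -6*((K - 1*(-5)) + 0) = -6*((K + 5) + 0) = -6*((5 + K) + 0) = -6*(5 + K) = -30 - 6*K)
u = -7425 (u = 275*(-27) = -7425)
I(-4, -2)*(-2238) + (-10173 + u)*((-35 + 59)*74 - 24284) = (-30 - 6*(-4))*(-2238) + (-10173 - 7425)*((-35 + 59)*74 - 24284) = (-30 + 24)*(-2238) - 17598*(24*74 - 24284) = -6*(-2238) - 17598*(1776 - 24284) = 13428 - 17598*(-22508) = 13428 + 396095784 = 396109212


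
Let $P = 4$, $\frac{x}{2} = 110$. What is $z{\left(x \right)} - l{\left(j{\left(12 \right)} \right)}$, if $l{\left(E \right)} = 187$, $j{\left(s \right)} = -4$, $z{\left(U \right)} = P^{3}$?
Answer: $-123$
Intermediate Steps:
$x = 220$ ($x = 2 \cdot 110 = 220$)
$z{\left(U \right)} = 64$ ($z{\left(U \right)} = 4^{3} = 64$)
$z{\left(x \right)} - l{\left(j{\left(12 \right)} \right)} = 64 - 187 = -123$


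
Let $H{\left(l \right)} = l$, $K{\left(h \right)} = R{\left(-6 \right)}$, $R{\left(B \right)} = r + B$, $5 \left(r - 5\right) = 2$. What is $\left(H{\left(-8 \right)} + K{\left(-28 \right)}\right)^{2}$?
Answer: $\frac{1849}{25} \approx 73.96$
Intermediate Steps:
$r = \frac{27}{5}$ ($r = 5 + \frac{1}{5} \cdot 2 = 5 + \frac{2}{5} = \frac{27}{5} \approx 5.4$)
$R{\left(B \right)} = \frac{27}{5} + B$
$K{\left(h \right)} = - \frac{3}{5}$ ($K{\left(h \right)} = \frac{27}{5} - 6 = - \frac{3}{5}$)
$\left(H{\left(-8 \right)} + K{\left(-28 \right)}\right)^{2} = \left(-8 - \frac{3}{5}\right)^{2} = \left(- \frac{43}{5}\right)^{2} = \frac{1849}{25}$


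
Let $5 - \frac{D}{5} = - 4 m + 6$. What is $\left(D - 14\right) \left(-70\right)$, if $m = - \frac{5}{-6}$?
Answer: $\frac{490}{3} \approx 163.33$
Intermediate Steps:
$m = \frac{5}{6}$ ($m = \left(-5\right) \left(- \frac{1}{6}\right) = \frac{5}{6} \approx 0.83333$)
$D = \frac{35}{3}$ ($D = 25 - 5 \left(\left(-4\right) \frac{5}{6} + 6\right) = 25 - 5 \left(- \frac{10}{3} + 6\right) = 25 - \frac{40}{3} = \frac{35}{3} \approx 11.667$)
$\left(D - 14\right) \left(-70\right) = \left(\frac{35}{3} - 14\right) \left(-70\right) = \left(- \frac{7}{3}\right) \left(-70\right) = \frac{490}{3}$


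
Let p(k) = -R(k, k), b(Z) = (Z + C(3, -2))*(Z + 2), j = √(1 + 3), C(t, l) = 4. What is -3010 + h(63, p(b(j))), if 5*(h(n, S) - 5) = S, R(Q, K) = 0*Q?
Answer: -3005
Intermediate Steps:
R(Q, K) = 0
j = 2 (j = √4 = 2)
b(Z) = (2 + Z)*(4 + Z) (b(Z) = (Z + 4)*(Z + 2) = (4 + Z)*(2 + Z) = (2 + Z)*(4 + Z))
p(k) = 0 (p(k) = -1*0 = 0)
h(n, S) = 5 + S/5
-3010 + h(63, p(b(j))) = -3010 + (5 + (⅕)*0) = -3010 + (5 + 0) = -3010 + 5 = -3005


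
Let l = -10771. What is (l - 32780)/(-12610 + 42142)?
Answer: -14517/9844 ≈ -1.4747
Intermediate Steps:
(l - 32780)/(-12610 + 42142) = (-10771 - 32780)/(-12610 + 42142) = -43551/29532 = -43551*1/29532 = -14517/9844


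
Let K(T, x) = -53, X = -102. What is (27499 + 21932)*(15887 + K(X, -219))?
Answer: 782690454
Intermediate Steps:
(27499 + 21932)*(15887 + K(X, -219)) = (27499 + 21932)*(15887 - 53) = 49431*15834 = 782690454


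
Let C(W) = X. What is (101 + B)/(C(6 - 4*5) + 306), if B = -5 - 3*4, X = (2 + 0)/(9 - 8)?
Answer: 3/11 ≈ 0.27273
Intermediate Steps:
X = 2 (X = 2/1 = 2*1 = 2)
C(W) = 2
B = -17 (B = -5 - 12 = -17)
(101 + B)/(C(6 - 4*5) + 306) = (101 - 17)/(2 + 306) = 84/308 = 84*(1/308) = 3/11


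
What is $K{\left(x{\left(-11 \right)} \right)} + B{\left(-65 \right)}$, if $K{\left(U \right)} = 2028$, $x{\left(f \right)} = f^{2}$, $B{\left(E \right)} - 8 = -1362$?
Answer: $674$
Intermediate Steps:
$B{\left(E \right)} = -1354$ ($B{\left(E \right)} = 8 - 1362 = -1354$)
$K{\left(x{\left(-11 \right)} \right)} + B{\left(-65 \right)} = 2028 - 1354 = 674$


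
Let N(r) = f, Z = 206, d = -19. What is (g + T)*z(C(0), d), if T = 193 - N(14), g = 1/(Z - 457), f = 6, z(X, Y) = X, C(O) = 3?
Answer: 140808/251 ≈ 560.99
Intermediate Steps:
N(r) = 6
g = -1/251 (g = 1/(206 - 457) = 1/(-251) = -1/251 ≈ -0.0039841)
T = 187 (T = 193 - 1*6 = 193 - 6 = 187)
(g + T)*z(C(0), d) = (-1/251 + 187)*3 = (46936/251)*3 = 140808/251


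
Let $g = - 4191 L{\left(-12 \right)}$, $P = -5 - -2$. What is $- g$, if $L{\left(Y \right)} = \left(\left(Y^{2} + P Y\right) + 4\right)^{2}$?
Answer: $141890496$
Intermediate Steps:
$P = -3$ ($P = -5 + 2 = -3$)
$L{\left(Y \right)} = \left(4 + Y^{2} - 3 Y\right)^{2}$ ($L{\left(Y \right)} = \left(\left(Y^{2} - 3 Y\right) + 4\right)^{2} = \left(4 + Y^{2} - 3 Y\right)^{2}$)
$g = -141890496$ ($g = - 4191 \left(4 + \left(-12\right)^{2} - -36\right)^{2} = - 4191 \left(4 + 144 + 36\right)^{2} = - 4191 \cdot 184^{2} = \left(-4191\right) 33856 = -141890496$)
$- g = \left(-1\right) \left(-141890496\right) = 141890496$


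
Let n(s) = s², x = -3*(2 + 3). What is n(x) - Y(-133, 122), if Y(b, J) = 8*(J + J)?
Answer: -1727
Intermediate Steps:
Y(b, J) = 16*J (Y(b, J) = 8*(2*J) = 16*J)
x = -15 (x = -3*5 = -15)
n(x) - Y(-133, 122) = (-15)² - 16*122 = 225 - 1*1952 = 225 - 1952 = -1727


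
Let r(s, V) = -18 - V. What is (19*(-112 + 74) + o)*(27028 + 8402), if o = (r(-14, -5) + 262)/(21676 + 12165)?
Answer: -865659524790/33841 ≈ -2.5580e+7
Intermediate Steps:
o = 249/33841 (o = ((-18 - 1*(-5)) + 262)/(21676 + 12165) = ((-18 + 5) + 262)/33841 = (-13 + 262)*(1/33841) = 249*(1/33841) = 249/33841 ≈ 0.0073579)
(19*(-112 + 74) + o)*(27028 + 8402) = (19*(-112 + 74) + 249/33841)*(27028 + 8402) = (19*(-38) + 249/33841)*35430 = (-722 + 249/33841)*35430 = -24432953/33841*35430 = -865659524790/33841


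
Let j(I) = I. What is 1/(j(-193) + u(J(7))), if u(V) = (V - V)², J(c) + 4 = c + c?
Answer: -1/193 ≈ -0.0051813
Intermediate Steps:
J(c) = -4 + 2*c (J(c) = -4 + (c + c) = -4 + 2*c)
u(V) = 0 (u(V) = 0² = 0)
1/(j(-193) + u(J(7))) = 1/(-193 + 0) = 1/(-193) = -1/193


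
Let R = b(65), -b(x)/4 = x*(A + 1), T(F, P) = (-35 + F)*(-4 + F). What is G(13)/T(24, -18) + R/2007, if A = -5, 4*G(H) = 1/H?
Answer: 11895593/22960080 ≈ 0.51810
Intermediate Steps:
G(H) = 1/(4*H)
b(x) = 16*x (b(x) = -4*x*(-5 + 1) = -4*x*(-4) = -(-16)*x = 16*x)
R = 1040 (R = 16*65 = 1040)
G(13)/T(24, -18) + R/2007 = ((¼)/13)/(140 + 24² - 39*24) + 1040/2007 = ((¼)*(1/13))/(140 + 576 - 936) + 1040*(1/2007) = (1/52)/(-220) + 1040/2007 = (1/52)*(-1/220) + 1040/2007 = -1/11440 + 1040/2007 = 11895593/22960080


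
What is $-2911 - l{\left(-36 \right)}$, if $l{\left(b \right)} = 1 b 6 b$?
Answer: $-10687$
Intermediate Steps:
$l{\left(b \right)} = 6 b^{2}$ ($l{\left(b \right)} = b 6 b = 6 b b = 6 b^{2}$)
$-2911 - l{\left(-36 \right)} = -2911 - 6 \left(-36\right)^{2} = -2911 - 6 \cdot 1296 = -2911 - 7776 = -10687$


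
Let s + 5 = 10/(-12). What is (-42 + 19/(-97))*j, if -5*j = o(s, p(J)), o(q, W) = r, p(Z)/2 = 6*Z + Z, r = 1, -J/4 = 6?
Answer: 4093/485 ≈ 8.4392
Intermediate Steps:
J = -24 (J = -4*6 = -24)
s = -35/6 (s = -5 + 10/(-12) = -5 + 10*(-1/12) = -5 - 5/6 = -35/6 ≈ -5.8333)
p(Z) = 14*Z (p(Z) = 2*(6*Z + Z) = 2*(7*Z) = 14*Z)
o(q, W) = 1
j = -1/5 (j = -1/5*1 = -1/5 ≈ -0.20000)
(-42 + 19/(-97))*j = (-42 + 19/(-97))*(-1/5) = (-42 + 19*(-1/97))*(-1/5) = (-42 - 19/97)*(-1/5) = -4093/97*(-1/5) = 4093/485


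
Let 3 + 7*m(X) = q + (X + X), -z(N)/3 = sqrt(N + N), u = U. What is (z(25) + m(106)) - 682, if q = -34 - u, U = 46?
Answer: -4645/7 - 15*sqrt(2) ≈ -684.78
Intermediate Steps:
u = 46
q = -80 (q = -34 - 1*46 = -34 - 46 = -80)
z(N) = -3*sqrt(2)*sqrt(N) (z(N) = -3*sqrt(N + N) = -3*sqrt(2)*sqrt(N))
m(X) = -83/7 + 2*X/7 (m(X) = -3/7 + (-80 + (X + X))/7 = -3/7 + (-80 + 2*X)/7 = -3/7 + (-80/7 + 2*X/7) = -83/7 + 2*X/7)
(z(25) + m(106)) - 682 = (-3*sqrt(2)*sqrt(25) + (-83/7 + (2/7)*106)) - 682 = (-3*sqrt(2)*5 + (-83/7 + 212/7)) - 682 = (-15*sqrt(2) + 129/7) - 682 = (129/7 - 15*sqrt(2)) - 682 = -4645/7 - 15*sqrt(2)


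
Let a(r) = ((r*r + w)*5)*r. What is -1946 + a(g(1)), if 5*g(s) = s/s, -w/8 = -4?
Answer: -47849/25 ≈ -1914.0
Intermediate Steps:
w = 32 (w = -8*(-4) = 32)
g(s) = ⅕ (g(s) = (s/s)/5 = (⅕)*1 = ⅕)
a(r) = r*(160 + 5*r²) (a(r) = ((r*r + 32)*5)*r = ((r² + 32)*5)*r = ((32 + r²)*5)*r = (160 + 5*r²)*r = r*(160 + 5*r²))
-1946 + a(g(1)) = -1946 + 5*(⅕)*(32 + (⅕)²) = -1946 + 5*(⅕)*(32 + 1/25) = -1946 + 5*(⅕)*(801/25) = -1946 + 801/25 = -47849/25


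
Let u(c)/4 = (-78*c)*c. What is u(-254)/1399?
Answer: -20128992/1399 ≈ -14388.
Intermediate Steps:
u(c) = -312*c² (u(c) = 4*((-78*c)*c) = 4*(-78*c²) = -312*c²)
u(-254)/1399 = -312*(-254)²/1399 = -312*64516*(1/1399) = -20128992*1/1399 = -20128992/1399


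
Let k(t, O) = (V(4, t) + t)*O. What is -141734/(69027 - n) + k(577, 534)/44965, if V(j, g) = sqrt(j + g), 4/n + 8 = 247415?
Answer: 737044843326612/153580322524105 + 534*sqrt(581)/44965 ≈ 5.0853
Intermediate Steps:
n = 4/247407 (n = 4/(-8 + 247415) = 4/247407 ≈ 1.6168e-5)
V(j, g) = sqrt(g + j)
k(t, O) = O*(t + sqrt(4 + t)) (k(t, O) = (sqrt(t + 4) + t)*O = (sqrt(4 + t) + t)*O = (t + sqrt(4 + t))*O = O*(t + sqrt(4 + t)))
-141734/(69027 - n) + k(577, 534)/44965 = -141734/(69027 - 1*4/247407) + (534*(577 + sqrt(4 + 577)))/44965 = -141734/(69027 - 4/247407) + (534*(577 + sqrt(581)))*(1/44965) = -141734/17077762985/247407 + (308118 + 534*sqrt(581))*(1/44965) = -141734*247407/17077762985 + (308118/44965 + 534*sqrt(581)/44965) = -35065983738/17077762985 + (308118/44965 + 534*sqrt(581)/44965) = 737044843326612/153580322524105 + 534*sqrt(581)/44965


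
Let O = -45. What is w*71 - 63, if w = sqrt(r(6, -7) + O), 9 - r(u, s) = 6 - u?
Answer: -63 + 426*I ≈ -63.0 + 426.0*I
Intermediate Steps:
r(u, s) = 3 + u (r(u, s) = 9 - (6 - u) = 9 + (-6 + u) = 3 + u)
w = 6*I (w = sqrt((3 + 6) - 45) = sqrt(9 - 45) = sqrt(-36) = 6*I ≈ 6.0*I)
w*71 - 63 = (6*I)*71 - 63 = 426*I - 63 = -63 + 426*I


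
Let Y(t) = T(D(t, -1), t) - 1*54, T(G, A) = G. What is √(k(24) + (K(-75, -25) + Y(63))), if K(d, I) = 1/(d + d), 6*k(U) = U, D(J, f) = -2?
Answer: I*√46806/30 ≈ 7.2116*I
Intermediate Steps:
k(U) = U/6
K(d, I) = 1/(2*d)
Y(t) = -56 (Y(t) = -2 - 1*54 = -2 - 54 = -56)
√(k(24) + (K(-75, -25) + Y(63))) = √((⅙)*24 + ((½)/(-75) - 56)) = √(4 + ((½)*(-1/75) - 56)) = √(4 + (-1/150 - 56)) = √(4 - 8401/150) = √(-7801/150) = I*√46806/30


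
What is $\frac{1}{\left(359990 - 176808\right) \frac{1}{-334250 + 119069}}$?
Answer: $- \frac{215181}{183182} \approx -1.1747$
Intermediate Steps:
$\frac{1}{\left(359990 - 176808\right) \frac{1}{-334250 + 119069}} = \frac{1}{183182 \frac{1}{-215181}} = \frac{1}{183182 \left(- \frac{1}{215181}\right)} = \frac{1}{- \frac{183182}{215181}} = - \frac{215181}{183182}$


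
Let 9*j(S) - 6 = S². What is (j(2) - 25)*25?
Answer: -5375/9 ≈ -597.22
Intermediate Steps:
j(S) = ⅔ + S²/9
(j(2) - 25)*25 = ((⅔ + (⅑)*2²) - 25)*25 = ((⅔ + (⅑)*4) - 25)*25 = ((⅔ + 4/9) - 25)*25 = (10/9 - 25)*25 = -215/9*25 = -5375/9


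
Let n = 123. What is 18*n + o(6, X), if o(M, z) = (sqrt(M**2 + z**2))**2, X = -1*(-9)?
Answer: 2331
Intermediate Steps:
X = 9
o(M, z) = M**2 + z**2
18*n + o(6, X) = 18*123 + (6**2 + 9**2) = 2214 + (36 + 81) = 2214 + 117 = 2331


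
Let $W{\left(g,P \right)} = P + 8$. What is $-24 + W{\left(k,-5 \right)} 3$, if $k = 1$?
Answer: $-15$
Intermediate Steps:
$W{\left(g,P \right)} = 8 + P$
$-24 + W{\left(k,-5 \right)} 3 = -24 + \left(8 - 5\right) 3 = -24 + 3 \cdot 3 = -24 + 9 = -15$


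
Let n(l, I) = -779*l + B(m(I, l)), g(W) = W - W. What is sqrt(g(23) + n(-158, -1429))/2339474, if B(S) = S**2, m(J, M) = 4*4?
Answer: sqrt(123338)/2339474 ≈ 0.00015012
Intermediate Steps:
g(W) = 0
m(J, M) = 16
n(l, I) = 256 - 779*l (n(l, I) = -779*l + 16**2 = -779*l + 256 = 256 - 779*l)
sqrt(g(23) + n(-158, -1429))/2339474 = sqrt(0 + (256 - 779*(-158)))/2339474 = sqrt(0 + (256 + 123082))*(1/2339474) = sqrt(0 + 123338)*(1/2339474) = sqrt(123338)*(1/2339474) = sqrt(123338)/2339474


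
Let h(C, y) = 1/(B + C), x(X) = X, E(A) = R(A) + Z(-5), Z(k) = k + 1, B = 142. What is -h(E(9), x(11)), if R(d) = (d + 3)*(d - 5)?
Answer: -1/186 ≈ -0.0053763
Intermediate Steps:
Z(k) = 1 + k
R(d) = (-5 + d)*(3 + d) (R(d) = (3 + d)*(-5 + d) = (-5 + d)*(3 + d))
E(A) = -19 + A² - 2*A (E(A) = (-15 + A² - 2*A) + (1 - 5) = (-15 + A² - 2*A) - 4 = -19 + A² - 2*A)
h(C, y) = 1/(142 + C)
-h(E(9), x(11)) = -1/(142 + (-19 + 9² - 2*9)) = -1/(142 + (-19 + 81 - 18)) = -1/(142 + 44) = -1/186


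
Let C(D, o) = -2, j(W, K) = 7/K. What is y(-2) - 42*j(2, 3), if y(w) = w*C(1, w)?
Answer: -94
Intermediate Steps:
y(w) = -2*w (y(w) = w*(-2) = -2*w)
y(-2) - 42*j(2, 3) = -2*(-2) - 294/3 = 4 - 294/3 = 4 - 42*7/3 = 4 - 98 = -94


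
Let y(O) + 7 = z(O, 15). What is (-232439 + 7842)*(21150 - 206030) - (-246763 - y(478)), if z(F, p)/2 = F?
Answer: 41523741072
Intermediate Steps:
z(F, p) = 2*F
y(O) = -7 + 2*O
(-232439 + 7842)*(21150 - 206030) - (-246763 - y(478)) = (-232439 + 7842)*(21150 - 206030) - (-246763 - (-7 + 2*478)) = -224597*(-184880) - (-246763 - (-7 + 956)) = 41523493360 - (-246763 - 1*949) = 41523493360 - (-246763 - 949) = 41523493360 - 1*(-247712) = 41523493360 + 247712 = 41523741072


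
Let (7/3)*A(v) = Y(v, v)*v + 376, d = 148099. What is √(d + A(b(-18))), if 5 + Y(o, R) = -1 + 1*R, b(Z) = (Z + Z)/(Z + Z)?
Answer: √148258 ≈ 385.04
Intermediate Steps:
b(Z) = 1 (b(Z) = (2*Z)/((2*Z)) = (2*Z)*(1/(2*Z)) = 1)
Y(o, R) = -6 + R (Y(o, R) = -5 + (-1 + 1*R) = -5 + (-1 + R) = -6 + R)
A(v) = 1128/7 + 3*v*(-6 + v)/7 (A(v) = 3*((-6 + v)*v + 376)/7 = 3*(v*(-6 + v) + 376)/7 = 3*(376 + v*(-6 + v))/7 = 1128/7 + 3*v*(-6 + v)/7)
√(d + A(b(-18))) = √(148099 + (1128/7 + (3/7)*1*(-6 + 1))) = √(148099 + (1128/7 + (3/7)*1*(-5))) = √(148099 + (1128/7 - 15/7)) = √(148099 + 159) = √148258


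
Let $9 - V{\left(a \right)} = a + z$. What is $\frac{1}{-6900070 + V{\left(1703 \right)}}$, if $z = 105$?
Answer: $- \frac{1}{6901869} \approx -1.4489 \cdot 10^{-7}$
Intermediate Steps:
$V{\left(a \right)} = -96 - a$ ($V{\left(a \right)} = 9 - \left(a + 105\right) = 9 - \left(105 + a\right) = -96 - a$)
$\frac{1}{-6900070 + V{\left(1703 \right)}} = \frac{1}{-6900070 - 1799} = \frac{1}{-6901869} = - \frac{1}{6901869}$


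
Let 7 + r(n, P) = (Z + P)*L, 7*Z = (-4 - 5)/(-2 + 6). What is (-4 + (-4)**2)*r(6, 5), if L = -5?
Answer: -2553/7 ≈ -364.71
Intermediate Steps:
Z = -9/28 (Z = ((-4 - 5)/(-2 + 6))/7 = (-9/4)/7 = (-9*1/4)/7 = (1/7)*(-9/4) = -9/28 ≈ -0.32143)
r(n, P) = -151/28 - 5*P (r(n, P) = -7 + (-9/28 + P)*(-5) = -7 + (45/28 - 5*P) = -151/28 - 5*P)
(-4 + (-4)**2)*r(6, 5) = (-4 + (-4)**2)*(-151/28 - 5*5) = (-4 + 16)*(-151/28 - 25) = 12*(-851/28) = -2553/7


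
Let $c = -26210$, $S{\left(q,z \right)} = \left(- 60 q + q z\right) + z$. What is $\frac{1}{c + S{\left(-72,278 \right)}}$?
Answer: $- \frac{1}{41628} \approx -2.4022 \cdot 10^{-5}$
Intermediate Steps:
$S{\left(q,z \right)} = z - 60 q + q z$
$\frac{1}{c + S{\left(-72,278 \right)}} = \frac{1}{-26210 - 15418} = \frac{1}{-41628} = - \frac{1}{41628}$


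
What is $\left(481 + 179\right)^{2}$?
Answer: $435600$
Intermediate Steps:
$\left(481 + 179\right)^{2} = 660^{2} = 435600$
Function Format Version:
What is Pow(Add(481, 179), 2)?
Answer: 435600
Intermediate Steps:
Pow(Add(481, 179), 2) = Pow(660, 2) = 435600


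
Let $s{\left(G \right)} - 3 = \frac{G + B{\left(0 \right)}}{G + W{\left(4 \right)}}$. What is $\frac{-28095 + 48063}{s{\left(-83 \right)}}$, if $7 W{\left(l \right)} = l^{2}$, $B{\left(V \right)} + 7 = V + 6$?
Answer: $\frac{3760640}{761} \approx 4941.7$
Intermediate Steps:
$B{\left(V \right)} = -1 + V$ ($B{\left(V \right)} = -7 + \left(V + 6\right) = -7 + \left(6 + V\right) = -1 + V$)
$W{\left(l \right)} = \frac{l^{2}}{7}$
$s{\left(G \right)} = 3 + \frac{-1 + G}{\frac{16}{7} + G}$ ($s{\left(G \right)} = 3 + \frac{G + \left(-1 + 0\right)}{G + \frac{4^{2}}{7}} = 3 + \frac{G - 1}{G + \frac{1}{7} \cdot 16} = 3 + \frac{-1 + G}{G + \frac{16}{7}} = 3 + \frac{-1 + G}{\frac{16}{7} + G}$)
$\frac{-28095 + 48063}{s{\left(-83 \right)}} = \frac{-28095 + 48063}{\frac{1}{16 + 7 \left(-83\right)} \left(41 + 28 \left(-83\right)\right)} = \frac{19968}{\frac{1}{16 - 581} \left(41 - 2324\right)} = \frac{19968}{\frac{1}{-565} \left(-2283\right)} = \frac{19968}{\left(- \frac{1}{565}\right) \left(-2283\right)} = \frac{19968}{\frac{2283}{565}} = 19968 \cdot \frac{565}{2283} = \frac{3760640}{761}$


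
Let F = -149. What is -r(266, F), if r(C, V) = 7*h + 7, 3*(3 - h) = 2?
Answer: -70/3 ≈ -23.333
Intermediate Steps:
h = 7/3 (h = 3 - 1/3*2 = 3 - 2/3 = 7/3 ≈ 2.3333)
r(C, V) = 70/3 (r(C, V) = 7*(7/3) + 7 = 49/3 + 7 = 70/3)
-r(266, F) = -1*70/3 = -70/3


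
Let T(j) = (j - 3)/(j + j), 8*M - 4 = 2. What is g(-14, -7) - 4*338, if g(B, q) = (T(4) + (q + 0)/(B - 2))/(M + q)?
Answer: -135209/100 ≈ -1352.1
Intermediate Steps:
M = ¾ (M = ½ + (⅛)*2 = ½ + ¼ = ¾ ≈ 0.75000)
T(j) = (-3 + j)/(2*j) (T(j) = (-3 + j)/((2*j)) = (-3 + j)*(1/(2*j)) = (-3 + j)/(2*j))
g(B, q) = (⅛ + q/(-2 + B))/(¾ + q) (g(B, q) = ((½)*(-3 + 4)/4 + (q + 0)/(B - 2))/(¾ + q) = ((½)*(¼)*1 + q/(-2 + B))/(¾ + q) = (⅛ + q/(-2 + B))/(¾ + q))
g(-14, -7) - 4*338 = (-2 - 14 + 8*(-7))/(2*(-6 - 8*(-7) + 3*(-14) + 4*(-14)*(-7))) - 4*338 = (-2 - 14 - 56)/(2*(-6 + 56 - 42 + 392)) - 1352 = (½)*(-72)/400 - 1352 = (½)*(1/400)*(-72) - 1352 = -9/100 - 1352 = -135209/100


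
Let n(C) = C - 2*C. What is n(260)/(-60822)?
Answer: 130/30411 ≈ 0.0042748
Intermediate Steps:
n(C) = -C
n(260)/(-60822) = -1*260/(-60822) = -260*(-1/60822) = 130/30411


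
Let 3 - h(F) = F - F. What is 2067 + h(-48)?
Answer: 2070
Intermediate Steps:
h(F) = 3 (h(F) = 3 - (F - F) = 3 - 1*0 = 3 + 0 = 3)
2067 + h(-48) = 2067 + 3 = 2070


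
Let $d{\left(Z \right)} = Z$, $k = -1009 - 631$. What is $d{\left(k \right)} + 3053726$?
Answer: $3052086$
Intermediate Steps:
$k = -1640$ ($k = -1009 - 631 = -1640$)
$d{\left(k \right)} + 3053726 = -1640 + 3053726 = 3052086$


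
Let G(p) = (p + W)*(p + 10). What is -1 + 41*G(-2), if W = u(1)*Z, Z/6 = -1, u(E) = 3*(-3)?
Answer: 17055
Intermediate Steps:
u(E) = -9
Z = -6 (Z = 6*(-1) = -6)
W = 54 (W = -9*(-6) = 54)
G(p) = (10 + p)*(54 + p) (G(p) = (p + 54)*(p + 10) = (54 + p)*(10 + p) = (10 + p)*(54 + p))
-1 + 41*G(-2) = -1 + 41*(540 + (-2)**2 + 64*(-2)) = -1 + 41*(540 + 4 - 128) = -1 + 41*416 = -1 + 17056 = 17055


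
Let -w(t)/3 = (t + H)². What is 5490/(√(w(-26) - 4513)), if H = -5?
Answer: -2745*I/43 ≈ -63.837*I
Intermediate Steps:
w(t) = -3*(-5 + t)² (w(t) = -3*(t - 5)² = -3*(-5 + t)²)
5490/(√(w(-26) - 4513)) = 5490/(√(-3*(-5 - 26)² - 4513)) = 5490/(√(-3*(-31)² - 4513)) = 5490/(√(-3*961 - 4513)) = 5490/(√(-2883 - 4513)) = 5490/(√(-7396)) = 5490/((86*I)) = 5490*(-I/86) = -2745*I/43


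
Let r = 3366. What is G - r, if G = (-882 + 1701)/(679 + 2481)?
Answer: -10635741/3160 ≈ -3365.7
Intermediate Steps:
G = 819/3160 ≈ 0.25918
G - r = 819/3160 - 1*3366 = 819/3160 - 3366 = -10635741/3160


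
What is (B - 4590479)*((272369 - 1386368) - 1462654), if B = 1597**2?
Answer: 5256552485710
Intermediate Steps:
B = 2550409
(B - 4590479)*((272369 - 1386368) - 1462654) = (2550409 - 4590479)*((272369 - 1386368) - 1462654) = -2040070*(-1113999 - 1462654) = -2040070*(-2576653) = 5256552485710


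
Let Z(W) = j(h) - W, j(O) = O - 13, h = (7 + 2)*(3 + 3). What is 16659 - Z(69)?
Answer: 16687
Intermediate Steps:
h = 54 (h = 9*6 = 54)
j(O) = -13 + O
Z(W) = 41 - W (Z(W) = (-13 + 54) - W = 41 - W)
16659 - Z(69) = 16659 - (41 - 1*69) = 16659 - (41 - 69) = 16659 - 1*(-28) = 16659 + 28 = 16687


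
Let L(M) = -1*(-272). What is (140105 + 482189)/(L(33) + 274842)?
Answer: 311147/137557 ≈ 2.2619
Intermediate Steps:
L(M) = 272
(140105 + 482189)/(L(33) + 274842) = (140105 + 482189)/(272 + 274842) = 622294/275114 = 622294*(1/275114) = 311147/137557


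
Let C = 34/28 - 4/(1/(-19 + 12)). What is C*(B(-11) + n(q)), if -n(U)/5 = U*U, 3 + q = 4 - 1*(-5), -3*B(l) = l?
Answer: -216361/42 ≈ -5151.5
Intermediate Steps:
B(l) = -l/3
q = 6 (q = -3 + (4 - 1*(-5)) = -3 + (4 + 5) = -3 + 9 = 6)
C = 409/14 (C = 34*(1/28) - 4/(1/(-7)) = 17/14 - 4/(-⅐) = 17/14 - 4*(-7) = 17/14 + 28 = 409/14 ≈ 29.214)
n(U) = -5*U² (n(U) = -5*U*U = -5*U²)
C*(B(-11) + n(q)) = 409*(-⅓*(-11) - 5*6²)/14 = 409*(11/3 - 5*36)/14 = 409*(11/3 - 180)/14 = (409/14)*(-529/3) = -216361/42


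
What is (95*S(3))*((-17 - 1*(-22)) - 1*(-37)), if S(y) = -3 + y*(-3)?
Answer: -47880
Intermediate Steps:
S(y) = -3 - 3*y
(95*S(3))*((-17 - 1*(-22)) - 1*(-37)) = (95*(-3 - 3*3))*((-17 - 1*(-22)) - 1*(-37)) = (95*(-3 - 9))*((-17 + 22) + 37) = (95*(-12))*(5 + 37) = -1140*42 = -47880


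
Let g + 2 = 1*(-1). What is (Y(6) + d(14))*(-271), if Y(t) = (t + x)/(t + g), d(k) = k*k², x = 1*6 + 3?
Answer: -744979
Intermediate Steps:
x = 9 (x = 6 + 3 = 9)
d(k) = k³
g = -3 (g = -2 + 1*(-1) = -2 - 1 = -3)
Y(t) = (9 + t)/(-3 + t) (Y(t) = (t + 9)/(t - 3) = (9 + t)/(-3 + t))
(Y(6) + d(14))*(-271) = ((9 + 6)/(-3 + 6) + 14³)*(-271) = (15/3 + 2744)*(-271) = ((⅓)*15 + 2744)*(-271) = (5 + 2744)*(-271) = 2749*(-271) = -744979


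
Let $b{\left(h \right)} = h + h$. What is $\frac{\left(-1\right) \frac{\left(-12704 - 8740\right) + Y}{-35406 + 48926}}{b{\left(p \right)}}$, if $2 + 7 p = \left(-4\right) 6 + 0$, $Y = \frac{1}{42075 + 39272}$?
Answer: $- \frac{1744405067}{8170027840} \approx -0.21351$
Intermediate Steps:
$Y = \frac{1}{81347} \approx 1.2293 \cdot 10^{-5}$
$p = - \frac{26}{7}$ ($p = - \frac{2}{7} + \frac{\left(-4\right) 6 + 0}{7} = - \frac{2}{7} + \frac{-24 + 0}{7} = - \frac{2}{7} + \frac{1}{7} \left(-24\right) = - \frac{2}{7} - \frac{24}{7} = - \frac{26}{7} \approx -3.7143$)
$b{\left(h \right)} = 2 h$
$\frac{\left(-1\right) \frac{\left(-12704 - 8740\right) + Y}{-35406 + 48926}}{b{\left(p \right)}} = \frac{\left(-1\right) \frac{\left(-12704 - 8740\right) + \frac{1}{81347}}{-35406 + 48926}}{2 \left(- \frac{26}{7}\right)} = \frac{\left(-1\right) \frac{-21444 + \frac{1}{81347}}{13520}}{- \frac{52}{7}} = - \frac{-1744405067}{81347 \cdot 13520} \left(- \frac{7}{52}\right) = \left(-1\right) \left(- \frac{1744405067}{1099811440}\right) \left(- \frac{7}{52}\right) = \frac{1744405067}{1099811440} \left(- \frac{7}{52}\right) = - \frac{1744405067}{8170027840}$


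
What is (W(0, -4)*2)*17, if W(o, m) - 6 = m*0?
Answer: 204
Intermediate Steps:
W(o, m) = 6 (W(o, m) = 6 + m*0 = 6 + 0 = 6)
(W(0, -4)*2)*17 = (6*2)*17 = 12*17 = 204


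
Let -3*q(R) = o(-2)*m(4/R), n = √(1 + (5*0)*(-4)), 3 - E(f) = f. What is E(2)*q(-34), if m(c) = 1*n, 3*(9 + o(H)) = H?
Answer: 29/9 ≈ 3.2222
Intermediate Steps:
E(f) = 3 - f
n = 1 (n = √(1 + 0*(-4)) = √(1 + 0) = √1 = 1)
o(H) = -9 + H/3
m(c) = 1 (m(c) = 1*1 = 1)
q(R) = 29/9 (q(R) = -(-9 + (⅓)*(-2))/3 = -(-9 - ⅔)/3 = -(-29)/9 = -⅓*(-29/3) = 29/9)
E(2)*q(-34) = (3 - 1*2)*(29/9) = (3 - 2)*(29/9) = 1*(29/9) = 29/9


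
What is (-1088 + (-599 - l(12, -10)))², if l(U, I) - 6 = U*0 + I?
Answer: 2832489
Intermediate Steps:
l(U, I) = 6 + I (l(U, I) = 6 + (U*0 + I) = 6 + (0 + I) = 6 + I)
(-1088 + (-599 - l(12, -10)))² = (-1088 + (-599 - (6 - 10)))² = (-1088 + (-599 - 1*(-4)))² = (-1088 + (-599 + 4))² = (-1088 - 595)² = (-1683)² = 2832489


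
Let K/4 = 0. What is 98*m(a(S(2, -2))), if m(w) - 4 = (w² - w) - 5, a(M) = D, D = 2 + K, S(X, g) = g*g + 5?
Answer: 98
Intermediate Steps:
K = 0 (K = 4*0 = 0)
S(X, g) = 5 + g² (S(X, g) = g² + 5 = 5 + g²)
D = 2 (D = 2 + 0 = 2)
a(M) = 2
m(w) = -1 + w² - w (m(w) = 4 + ((w² - w) - 5) = 4 + (-5 + w² - w) = -1 + w² - w)
98*m(a(S(2, -2))) = 98*(-1 + 2² - 1*2) = 98*(-1 + 4 - 2) = 98*1 = 98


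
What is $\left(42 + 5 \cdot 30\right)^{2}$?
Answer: $36864$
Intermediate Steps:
$\left(42 + 5 \cdot 30\right)^{2} = \left(42 + 150\right)^{2} = 192^{2} = 36864$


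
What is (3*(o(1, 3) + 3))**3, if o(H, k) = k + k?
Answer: 19683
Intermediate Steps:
o(H, k) = 2*k
(3*(o(1, 3) + 3))**3 = (3*(2*3 + 3))**3 = (3*(6 + 3))**3 = (3*9)**3 = 27**3 = 19683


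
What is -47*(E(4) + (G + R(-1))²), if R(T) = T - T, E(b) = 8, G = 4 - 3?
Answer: -423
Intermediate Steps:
G = 1
R(T) = 0
-47*(E(4) + (G + R(-1))²) = -47*(8 + (1 + 0)²) = -47*(8 + 1²) = -47*(8 + 1) = -47*9 = -423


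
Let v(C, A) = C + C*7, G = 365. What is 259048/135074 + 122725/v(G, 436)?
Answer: 1733337681/39441608 ≈ 43.947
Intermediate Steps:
v(C, A) = 8*C (v(C, A) = C + 7*C = 8*C)
259048/135074 + 122725/v(G, 436) = 259048/135074 + 122725/((8*365)) = 259048*(1/135074) + 122725/2920 = 129524/67537 + 122725*(1/2920) = 129524/67537 + 24545/584 = 1733337681/39441608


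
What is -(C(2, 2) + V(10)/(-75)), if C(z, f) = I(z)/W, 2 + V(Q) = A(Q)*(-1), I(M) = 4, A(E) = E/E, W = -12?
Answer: 22/75 ≈ 0.29333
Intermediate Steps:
A(E) = 1
V(Q) = -3 (V(Q) = -2 + 1*(-1) = -2 - 1 = -3)
C(z, f) = -⅓ (C(z, f) = 4/(-12) = 4*(-1/12) = -⅓)
-(C(2, 2) + V(10)/(-75)) = -(-⅓ - 3/(-75)) = -(-⅓ - 1/75*(-3)) = -(-⅓ + 1/25) = -1*(-22/75) = 22/75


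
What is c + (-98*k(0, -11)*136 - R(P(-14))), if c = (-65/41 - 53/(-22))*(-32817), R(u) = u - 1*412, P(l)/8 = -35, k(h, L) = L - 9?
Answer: 216678273/902 ≈ 2.4022e+5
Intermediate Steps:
k(h, L) = -9 + L
P(l) = -280 (P(l) = 8*(-35) = -280)
R(u) = -412 + u (R(u) = u - 412 = -412 + u)
c = -24383031/902 (c = (-65*1/41 - 53*(-1/22))*(-32817) = (-65/41 + 53/22)*(-32817) = (743/902)*(-32817) = -24383031/902 ≈ -27032.)
c + (-98*k(0, -11)*136 - R(P(-14))) = -24383031/902 + (-98*(-9 - 11)*136 - (-412 - 280)) = -24383031/902 + (-98*(-20)*136 - 1*(-692)) = -24383031/902 + (1960*136 + 692) = -24383031/902 + (266560 + 692) = -24383031/902 + 267252 = 216678273/902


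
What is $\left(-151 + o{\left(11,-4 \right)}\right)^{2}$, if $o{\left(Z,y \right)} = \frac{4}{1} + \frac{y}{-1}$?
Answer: $20449$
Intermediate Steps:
$o{\left(Z,y \right)} = 4 - y$ ($o{\left(Z,y \right)} = 4 \cdot 1 + y \left(-1\right) = 4 - y$)
$\left(-151 + o{\left(11,-4 \right)}\right)^{2} = \left(-151 + \left(4 - -4\right)\right)^{2} = \left(-151 + \left(4 + 4\right)\right)^{2} = \left(-151 + 8\right)^{2} = \left(-143\right)^{2} = 20449$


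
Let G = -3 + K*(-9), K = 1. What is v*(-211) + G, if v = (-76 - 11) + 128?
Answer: -8663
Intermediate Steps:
v = 41 (v = -87 + 128 = 41)
G = -12 (G = -3 + 1*(-9) = -3 - 9 = -12)
v*(-211) + G = 41*(-211) - 12 = -8651 - 12 = -8663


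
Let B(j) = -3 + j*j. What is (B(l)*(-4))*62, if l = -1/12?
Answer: 13361/18 ≈ 742.28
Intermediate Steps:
l = -1/12 (l = -1*1/12 = -1/12 ≈ -0.083333)
B(j) = -3 + j²
(B(l)*(-4))*62 = ((-3 + (-1/12)²)*(-4))*62 = ((-3 + 1/144)*(-4))*62 = -431/144*(-4)*62 = (431/36)*62 = 13361/18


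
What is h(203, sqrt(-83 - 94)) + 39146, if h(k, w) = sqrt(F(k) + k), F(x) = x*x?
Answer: 39146 + 2*sqrt(10353) ≈ 39350.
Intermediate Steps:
F(x) = x**2
h(k, w) = sqrt(k + k**2) (h(k, w) = sqrt(k**2 + k) = sqrt(k + k**2))
h(203, sqrt(-83 - 94)) + 39146 = sqrt(203*(1 + 203)) + 39146 = sqrt(203*204) + 39146 = sqrt(41412) + 39146 = 2*sqrt(10353) + 39146 = 39146 + 2*sqrt(10353)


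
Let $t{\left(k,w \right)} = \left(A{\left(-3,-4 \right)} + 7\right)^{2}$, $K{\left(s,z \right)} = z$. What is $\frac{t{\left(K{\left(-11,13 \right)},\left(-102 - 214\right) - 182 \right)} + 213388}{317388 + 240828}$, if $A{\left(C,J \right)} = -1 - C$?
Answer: $\frac{213469}{558216} \approx 0.38241$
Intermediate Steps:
$t{\left(k,w \right)} = 81$ ($t{\left(k,w \right)} = \left(\left(-1 - -3\right) + 7\right)^{2} = \left(\left(-1 + 3\right) + 7\right)^{2} = \left(2 + 7\right)^{2} = 9^{2} = 81$)
$\frac{t{\left(K{\left(-11,13 \right)},\left(-102 - 214\right) - 182 \right)} + 213388}{317388 + 240828} = \frac{81 + 213388}{317388 + 240828} = \frac{213469}{558216}$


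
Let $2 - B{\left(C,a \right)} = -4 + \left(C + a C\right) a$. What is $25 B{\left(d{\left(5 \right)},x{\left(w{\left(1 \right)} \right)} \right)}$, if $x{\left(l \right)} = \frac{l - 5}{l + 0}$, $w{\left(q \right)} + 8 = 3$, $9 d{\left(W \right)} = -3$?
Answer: $200$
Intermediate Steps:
$d{\left(W \right)} = - \frac{1}{3}$ ($d{\left(W \right)} = \frac{1}{9} \left(-3\right) = - \frac{1}{3}$)
$w{\left(q \right)} = -5$ ($w{\left(q \right)} = -8 + 3 = -5$)
$x{\left(l \right)} = \frac{-5 + l}{l}$
$B{\left(C,a \right)} = 6 - a \left(C + C a\right)$ ($B{\left(C,a \right)} = 2 - \left(-4 + \left(C + a C\right) a\right) = 2 - \left(-4 + \left(C + C a\right) a\right) = 2 - \left(-4 + a \left(C + C a\right)\right) = 6 - a \left(C + C a\right)$)
$25 B{\left(d{\left(5 \right)},x{\left(w{\left(1 \right)} \right)} \right)} = 25 \left(6 - - \frac{\frac{1}{-5} \left(-5 - 5\right)}{3} - - \frac{\left(\frac{-5 - 5}{-5}\right)^{2}}{3}\right) = 25 \left(6 - - \frac{\left(- \frac{1}{5}\right) \left(-10\right)}{3} - - \frac{\left(\left(- \frac{1}{5}\right) \left(-10\right)\right)^{2}}{3}\right) = 25 \left(6 - \left(- \frac{1}{3}\right) 2 - - \frac{2^{2}}{3}\right) = 25 \left(6 + \frac{2}{3} - \left(- \frac{1}{3}\right) 4\right) = 25 \left(6 + \frac{2}{3} + \frac{4}{3}\right) = 25 \cdot 8 = 200$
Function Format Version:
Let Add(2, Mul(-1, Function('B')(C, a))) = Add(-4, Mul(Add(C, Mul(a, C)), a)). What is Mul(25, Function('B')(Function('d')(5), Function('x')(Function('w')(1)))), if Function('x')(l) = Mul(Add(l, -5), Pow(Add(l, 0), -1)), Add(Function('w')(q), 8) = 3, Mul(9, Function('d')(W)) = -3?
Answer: 200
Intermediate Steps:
Function('d')(W) = Rational(-1, 3) (Function('d')(W) = Mul(Rational(1, 9), -3) = Rational(-1, 3))
Function('w')(q) = -5 (Function('w')(q) = Add(-8, 3) = -5)
Function('x')(l) = Mul(Pow(l, -1), Add(-5, l)) (Function('x')(l) = Mul(Add(-5, l), Pow(l, -1)) = Mul(Pow(l, -1), Add(-5, l)))
Function('B')(C, a) = Add(6, Mul(-1, a, Add(C, Mul(C, a)))) (Function('B')(C, a) = Add(2, Mul(-1, Add(-4, Mul(Add(C, Mul(a, C)), a)))) = Add(2, Mul(-1, Add(-4, Mul(Add(C, Mul(C, a)), a)))) = Add(2, Mul(-1, Add(-4, Mul(a, Add(C, Mul(C, a)))))) = Add(2, Add(4, Mul(-1, a, Add(C, Mul(C, a))))) = Add(6, Mul(-1, a, Add(C, Mul(C, a)))))
Mul(25, Function('B')(Function('d')(5), Function('x')(Function('w')(1)))) = Mul(25, Add(6, Mul(-1, Rational(-1, 3), Mul(Pow(-5, -1), Add(-5, -5))), Mul(-1, Rational(-1, 3), Pow(Mul(Pow(-5, -1), Add(-5, -5)), 2)))) = Mul(25, Add(6, Mul(-1, Rational(-1, 3), Mul(Rational(-1, 5), -10)), Mul(-1, Rational(-1, 3), Pow(Mul(Rational(-1, 5), -10), 2)))) = Mul(25, Add(6, Mul(-1, Rational(-1, 3), 2), Mul(-1, Rational(-1, 3), Pow(2, 2)))) = Mul(25, Add(6, Rational(2, 3), Mul(-1, Rational(-1, 3), 4))) = Mul(25, Add(6, Rational(2, 3), Rational(4, 3))) = Mul(25, 8) = 200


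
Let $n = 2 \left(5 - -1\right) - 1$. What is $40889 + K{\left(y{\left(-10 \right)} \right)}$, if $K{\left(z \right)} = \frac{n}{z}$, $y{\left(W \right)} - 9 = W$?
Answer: $40878$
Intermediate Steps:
$y{\left(W \right)} = 9 + W$
$n = 11$ ($n = 2 \left(5 + 1\right) - 1 = 2 \cdot 6 - 1 = 12 - 1 = 11$)
$K{\left(z \right)} = \frac{11}{z}$
$40889 + K{\left(y{\left(-10 \right)} \right)} = 40889 + \frac{11}{9 - 10} = 40889 + \frac{11}{-1} = 40889 + 11 \left(-1\right) = 40889 - 11 = 40878$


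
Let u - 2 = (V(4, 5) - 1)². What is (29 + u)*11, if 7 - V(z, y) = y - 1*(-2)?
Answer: 352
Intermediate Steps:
V(z, y) = 5 - y (V(z, y) = 7 - (y - 1*(-2)) = 7 - (y + 2) = 7 - (2 + y) = 7 + (-2 - y) = 5 - y)
u = 3 (u = 2 + ((5 - 1*5) - 1)² = 2 + ((5 - 5) - 1)² = 2 + (0 - 1)² = 2 + (-1)² = 2 + 1 = 3)
(29 + u)*11 = (29 + 3)*11 = 32*11 = 352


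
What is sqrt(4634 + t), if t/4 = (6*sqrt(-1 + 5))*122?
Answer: sqrt(10490) ≈ 102.42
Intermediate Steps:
t = 5856 (t = 4*((6*sqrt(-1 + 5))*122) = 4*((6*sqrt(4))*122) = 4*((6*2)*122) = 4*(12*122) = 4*1464 = 5856)
sqrt(4634 + t) = sqrt(4634 + 5856) = sqrt(10490)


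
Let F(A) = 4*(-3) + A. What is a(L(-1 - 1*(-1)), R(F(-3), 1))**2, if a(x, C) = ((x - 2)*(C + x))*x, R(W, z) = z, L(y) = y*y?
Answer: 0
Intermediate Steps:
F(A) = -12 + A
L(y) = y**2
a(x, C) = x*(-2 + x)*(C + x) (a(x, C) = ((-2 + x)*(C + x))*x = x*(-2 + x)*(C + x))
a(L(-1 - 1*(-1)), R(F(-3), 1))**2 = ((-1 - 1*(-1))**2*(((-1 - 1*(-1))**2)**2 - 2*1 - 2*(-1 - 1*(-1))**2 + 1*(-1 - 1*(-1))**2))**2 = ((-1 + 1)**2*(((-1 + 1)**2)**2 - 2 - 2*(-1 + 1)**2 + 1*(-1 + 1)**2))**2 = (0**2*((0**2)**2 - 2 - 2*0**2 + 1*0**2))**2 = (0*(0**2 - 2 - 2*0 + 1*0))**2 = (0*(0 - 2 + 0 + 0))**2 = (0*(-2))**2 = 0**2 = 0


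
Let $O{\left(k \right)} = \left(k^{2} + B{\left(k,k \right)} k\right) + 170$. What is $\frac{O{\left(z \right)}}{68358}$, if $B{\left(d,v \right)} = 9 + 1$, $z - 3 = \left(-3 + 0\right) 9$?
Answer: $\frac{253}{34179} \approx 0.0074022$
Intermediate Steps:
$z = -24$ ($z = 3 + \left(-3 + 0\right) 9 = 3 - 27 = -24$)
$B{\left(d,v \right)} = 10$
$O{\left(k \right)} = 170 + k^{2} + 10 k$ ($O{\left(k \right)} = \left(k^{2} + 10 k\right) + 170 = 170 + k^{2} + 10 k$)
$\frac{O{\left(z \right)}}{68358} = \frac{170 + \left(-24\right)^{2} + 10 \left(-24\right)}{68358} = \left(170 + 576 - 240\right) \frac{1}{68358} = 506 \cdot \frac{1}{68358} = \frac{253}{34179}$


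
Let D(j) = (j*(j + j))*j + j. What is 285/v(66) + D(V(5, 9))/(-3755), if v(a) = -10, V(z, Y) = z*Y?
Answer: -115725/1502 ≈ -77.047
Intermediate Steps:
V(z, Y) = Y*z
D(j) = j + 2*j³ (D(j) = (j*(2*j))*j + j = (2*j²)*j + j = 2*j³ + j = j + 2*j³)
285/v(66) + D(V(5, 9))/(-3755) = 285/(-10) + (9*5 + 2*(9*5)³)/(-3755) = 285*(-⅒) + (45 + 2*45³)*(-1/3755) = -57/2 + (45 + 2*91125)*(-1/3755) = -57/2 + (45 + 182250)*(-1/3755) = -57/2 + 182295*(-1/3755) = -57/2 - 36459/751 = -115725/1502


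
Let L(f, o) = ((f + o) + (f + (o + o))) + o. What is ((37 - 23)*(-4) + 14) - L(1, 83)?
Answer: -376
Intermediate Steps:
L(f, o) = 2*f + 4*o (L(f, o) = ((f + o) + (f + 2*o)) + o = (2*f + 3*o) + o = 2*f + 4*o)
((37 - 23)*(-4) + 14) - L(1, 83) = ((37 - 23)*(-4) + 14) - (2*1 + 4*83) = (14*(-4) + 14) - (2 + 332) = (-56 + 14) - 1*334 = -42 - 334 = -376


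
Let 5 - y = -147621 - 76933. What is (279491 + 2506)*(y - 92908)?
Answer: 37125187047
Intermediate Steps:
y = 224559 (y = 5 - (-147621 - 76933) = 5 - 1*(-224554) = 5 + 224554 = 224559)
(279491 + 2506)*(y - 92908) = (279491 + 2506)*(224559 - 92908) = 281997*131651 = 37125187047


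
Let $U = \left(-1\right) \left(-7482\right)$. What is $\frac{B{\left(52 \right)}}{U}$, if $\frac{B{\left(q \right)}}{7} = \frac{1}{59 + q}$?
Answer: $\frac{7}{830502} \approx 8.4286 \cdot 10^{-6}$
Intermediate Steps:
$U = 7482$
$B{\left(q \right)} = \frac{7}{59 + q}$
$\frac{B{\left(52 \right)}}{U} = \frac{7 \frac{1}{59 + 52}}{7482} = \frac{7}{111} \cdot \frac{1}{7482} = \frac{7}{830502}$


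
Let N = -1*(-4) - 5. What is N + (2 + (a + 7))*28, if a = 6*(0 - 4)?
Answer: -421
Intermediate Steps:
a = -24 (a = 6*(-4) = -24)
N = -1 (N = 4 - 5 = -1)
N + (2 + (a + 7))*28 = -1 + (2 + (-24 + 7))*28 = -1 + (2 - 17)*28 = -1 - 15*28 = -1 - 420 = -421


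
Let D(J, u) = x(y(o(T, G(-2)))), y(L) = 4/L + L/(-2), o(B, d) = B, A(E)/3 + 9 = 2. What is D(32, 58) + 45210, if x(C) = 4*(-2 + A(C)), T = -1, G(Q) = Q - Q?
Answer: 45118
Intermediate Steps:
A(E) = -21 (A(E) = -27 + 3*2 = -27 + 6 = -21)
G(Q) = 0
y(L) = 4/L - L/2 (y(L) = 4/L + L*(-½) = 4/L - L/2)
x(C) = -92 (x(C) = 4*(-2 - 21) = 4*(-23) = -92)
D(J, u) = -92
D(32, 58) + 45210 = -92 + 45210 = 45118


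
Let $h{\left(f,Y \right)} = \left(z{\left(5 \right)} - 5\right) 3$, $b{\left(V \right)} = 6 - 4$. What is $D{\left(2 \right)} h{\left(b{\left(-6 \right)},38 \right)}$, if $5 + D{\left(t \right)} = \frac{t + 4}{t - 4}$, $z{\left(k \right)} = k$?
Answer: $0$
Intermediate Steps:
$b{\left(V \right)} = 2$
$h{\left(f,Y \right)} = 0$ ($h{\left(f,Y \right)} = \left(5 - 5\right) 3 = 0 \cdot 3 = 0$)
$D{\left(t \right)} = -5 + \frac{4 + t}{-4 + t}$ ($D{\left(t \right)} = -5 + \frac{t + 4}{t - 4} = -5 + \frac{4 + t}{-4 + t}$)
$D{\left(2 \right)} h{\left(b{\left(-6 \right)},38 \right)} = \frac{4 \left(6 - 2\right)}{-4 + 2} \cdot 0 = \frac{4 \left(6 - 2\right)}{-2} \cdot 0 = 4 \left(- \frac{1}{2}\right) 4 \cdot 0 = \left(-8\right) 0 = 0$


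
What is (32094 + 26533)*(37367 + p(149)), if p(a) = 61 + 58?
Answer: 2197691722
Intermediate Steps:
p(a) = 119
(32094 + 26533)*(37367 + p(149)) = (32094 + 26533)*(37367 + 119) = 58627*37486 = 2197691722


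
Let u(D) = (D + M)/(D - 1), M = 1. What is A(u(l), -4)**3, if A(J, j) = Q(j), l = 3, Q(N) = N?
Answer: -64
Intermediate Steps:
u(D) = (1 + D)/(-1 + D) (u(D) = (D + 1)/(D - 1) = (1 + D)/(-1 + D))
A(J, j) = j
A(u(l), -4)**3 = (-4)**3 = -64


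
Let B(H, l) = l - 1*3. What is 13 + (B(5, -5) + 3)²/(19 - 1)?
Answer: 259/18 ≈ 14.389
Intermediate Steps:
B(H, l) = -3 + l (B(H, l) = l - 3 = -3 + l)
13 + (B(5, -5) + 3)²/(19 - 1) = 13 + ((-3 - 5) + 3)²/(19 - 1) = 13 + (-8 + 3)²/18 = 13 + (-5)²*(1/18) = 13 + 25*(1/18) = 13 + 25/18 = 259/18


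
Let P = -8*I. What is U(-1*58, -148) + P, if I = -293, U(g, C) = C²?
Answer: 24248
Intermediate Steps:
P = 2344 (P = -8*(-293) = 2344)
U(-1*58, -148) + P = (-148)² + 2344 = 21904 + 2344 = 24248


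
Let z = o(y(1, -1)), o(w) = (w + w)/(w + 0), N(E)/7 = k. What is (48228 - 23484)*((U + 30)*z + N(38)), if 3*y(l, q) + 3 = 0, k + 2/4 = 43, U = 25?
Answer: 10083180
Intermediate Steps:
k = 85/2 (k = -½ + 43 = 85/2 ≈ 42.500)
N(E) = 595/2 (N(E) = 7*(85/2) = 595/2)
y(l, q) = -1 (y(l, q) = -1 + (⅓)*0 = -1 + 0 = -1)
o(w) = 2 (o(w) = (2*w)/w = 2)
z = 2
(48228 - 23484)*((U + 30)*z + N(38)) = (48228 - 23484)*((25 + 30)*2 + 595/2) = 24744*(55*2 + 595/2) = 24744*(110 + 595/2) = 24744*(815/2) = 10083180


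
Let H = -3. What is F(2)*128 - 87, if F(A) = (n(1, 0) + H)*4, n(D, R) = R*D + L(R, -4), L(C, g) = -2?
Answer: -2647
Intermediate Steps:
n(D, R) = -2 + D*R (n(D, R) = R*D - 2 = D*R - 2 = -2 + D*R)
F(A) = -20 (F(A) = ((-2 + 1*0) - 3)*4 = ((-2 + 0) - 3)*4 = (-2 - 3)*4 = -5*4 = -20)
F(2)*128 - 87 = -20*128 - 87 = -2560 - 87 = -2647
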